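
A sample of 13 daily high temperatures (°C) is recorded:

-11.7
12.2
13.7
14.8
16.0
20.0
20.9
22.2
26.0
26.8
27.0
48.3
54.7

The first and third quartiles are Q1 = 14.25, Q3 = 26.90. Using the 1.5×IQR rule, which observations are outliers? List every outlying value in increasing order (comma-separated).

IQR = Q3 − Q1 = 26.90 − 14.25 = 12.65.
Lower fence = Q1 − 1.5·IQR = 14.25 − 18.975 = -4.725.
Upper fence = Q3 + 1.5·IQR = 26.90 + 18.975 = 45.875.
-11.7 < -4.725 → outlier.
48.3 > 45.875 → outlier.
54.7 > 45.875 → outlier.
All remaining values lie within [-4.725, 45.875].

-11.7, 48.3, 54.7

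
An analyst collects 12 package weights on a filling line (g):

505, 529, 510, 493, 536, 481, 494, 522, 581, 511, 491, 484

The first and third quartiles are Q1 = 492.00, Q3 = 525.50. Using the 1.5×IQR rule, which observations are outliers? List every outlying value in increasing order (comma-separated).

IQR = Q3 − Q1 = 525.50 − 492.00 = 33.50.
Lower fence = Q1 − 1.5·IQR = 492.00 − 50.25 = 441.75.
Upper fence = Q3 + 1.5·IQR = 525.50 + 50.25 = 575.75.
581 > 575.75 → outlier.
All remaining values lie within [441.75, 575.75].

581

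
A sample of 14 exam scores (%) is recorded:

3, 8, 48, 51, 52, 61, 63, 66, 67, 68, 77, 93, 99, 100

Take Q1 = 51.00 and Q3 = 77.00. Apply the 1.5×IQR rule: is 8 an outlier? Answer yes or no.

yes

IQR = Q3 − Q1 = 77.00 − 51.00 = 26.00.
Lower fence = Q1 − 1.5·IQR = 51.00 − 39.00 = 12.00.
Upper fence = Q3 + 1.5·IQR = 77.00 + 39.00 = 116.00.
8 lies below the lower fence.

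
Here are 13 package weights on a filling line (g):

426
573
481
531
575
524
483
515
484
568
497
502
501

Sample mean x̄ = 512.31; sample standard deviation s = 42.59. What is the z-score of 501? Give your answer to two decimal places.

-0.27

z = (501 − 512.31) / 42.59 = -0.27.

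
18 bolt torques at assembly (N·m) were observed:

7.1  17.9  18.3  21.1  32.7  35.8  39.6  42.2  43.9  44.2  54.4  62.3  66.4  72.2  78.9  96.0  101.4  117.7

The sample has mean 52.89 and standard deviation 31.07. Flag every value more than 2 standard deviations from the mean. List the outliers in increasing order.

117.7

Cutoffs at x̄ ± 2s: 52.89 ± 2·31.07 = [-9.25, 115.03].
117.7: z = 2.09, |z| > 2 → outlier.
Every other value lies within [-9.25, 115.03].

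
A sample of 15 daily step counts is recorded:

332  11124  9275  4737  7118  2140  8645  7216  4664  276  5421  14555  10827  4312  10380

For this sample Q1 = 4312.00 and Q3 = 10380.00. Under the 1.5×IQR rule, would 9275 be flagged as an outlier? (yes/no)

IQR = Q3 − Q1 = 10380.00 − 4312.00 = 6068.00.
Lower fence = Q1 − 1.5·IQR = 4312.00 − 9102.00 = -4790.00.
Upper fence = Q3 + 1.5·IQR = 10380.00 + 9102.00 = 19482.00.
9275 lies within [-4790.00, 19482.00].

no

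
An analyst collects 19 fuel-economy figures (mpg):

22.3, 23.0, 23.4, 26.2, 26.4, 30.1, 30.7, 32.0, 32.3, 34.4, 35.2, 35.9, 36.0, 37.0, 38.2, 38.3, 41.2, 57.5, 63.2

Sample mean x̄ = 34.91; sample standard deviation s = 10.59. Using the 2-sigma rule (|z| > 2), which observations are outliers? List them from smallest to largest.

Cutoffs at x̄ ± 2s: 34.91 ± 2·10.59 = [13.73, 56.09].
57.5: z = 2.13, |z| > 2 → outlier.
63.2: z = 2.67, |z| > 2 → outlier.
Every other value lies within [13.73, 56.09].

57.5, 63.2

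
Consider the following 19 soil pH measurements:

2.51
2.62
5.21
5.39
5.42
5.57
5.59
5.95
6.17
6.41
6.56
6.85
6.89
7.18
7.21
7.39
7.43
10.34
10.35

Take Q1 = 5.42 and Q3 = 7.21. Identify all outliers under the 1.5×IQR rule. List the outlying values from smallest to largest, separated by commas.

2.51, 2.62, 10.34, 10.35

IQR = Q3 − Q1 = 7.21 − 5.42 = 1.79.
Lower fence = Q1 − 1.5·IQR = 5.42 − 2.685 = 2.735.
Upper fence = Q3 + 1.5·IQR = 7.21 + 2.685 = 9.895.
2.51 < 2.735 → outlier.
2.62 < 2.735 → outlier.
10.34 > 9.895 → outlier.
10.35 > 9.895 → outlier.
All remaining values lie within [2.735, 9.895].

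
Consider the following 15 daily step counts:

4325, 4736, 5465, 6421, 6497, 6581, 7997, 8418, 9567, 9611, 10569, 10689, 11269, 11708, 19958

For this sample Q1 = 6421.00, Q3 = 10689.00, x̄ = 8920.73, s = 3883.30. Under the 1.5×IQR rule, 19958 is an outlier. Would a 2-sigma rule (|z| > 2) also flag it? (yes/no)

z = (19958 − 8920.73) / 3883.30 = 2.84.
|z| = 2.84 > 2.

yes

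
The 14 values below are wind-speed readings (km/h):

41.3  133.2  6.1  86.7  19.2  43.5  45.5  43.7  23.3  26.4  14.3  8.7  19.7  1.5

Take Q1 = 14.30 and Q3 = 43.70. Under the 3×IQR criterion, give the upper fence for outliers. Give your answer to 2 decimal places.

131.90

IQR = Q3 − Q1 = 43.70 − 14.30 = 29.40.
Lower fence = Q1 − 3·IQR = 14.30 − 88.20 = -73.90.
Upper fence = Q3 + 3·IQR = 43.70 + 88.20 = 131.90.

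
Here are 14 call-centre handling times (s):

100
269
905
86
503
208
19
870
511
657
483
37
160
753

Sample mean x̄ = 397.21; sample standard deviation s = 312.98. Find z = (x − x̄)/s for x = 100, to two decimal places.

-0.95

z = (100 − 397.21) / 312.98 = -0.95.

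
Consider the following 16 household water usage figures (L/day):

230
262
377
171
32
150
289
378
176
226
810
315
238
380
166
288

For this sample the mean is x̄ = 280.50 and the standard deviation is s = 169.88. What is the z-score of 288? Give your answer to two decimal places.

z = (288 − 280.50) / 169.88 = 0.04.

0.04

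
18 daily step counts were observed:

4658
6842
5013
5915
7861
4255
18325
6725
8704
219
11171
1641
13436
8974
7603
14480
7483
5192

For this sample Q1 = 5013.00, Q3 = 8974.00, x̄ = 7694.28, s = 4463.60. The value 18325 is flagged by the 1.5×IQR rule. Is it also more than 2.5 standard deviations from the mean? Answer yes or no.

no

z = (18325 − 7694.28) / 4463.60 = 2.38.
|z| = 2.38 ≤ 2.5.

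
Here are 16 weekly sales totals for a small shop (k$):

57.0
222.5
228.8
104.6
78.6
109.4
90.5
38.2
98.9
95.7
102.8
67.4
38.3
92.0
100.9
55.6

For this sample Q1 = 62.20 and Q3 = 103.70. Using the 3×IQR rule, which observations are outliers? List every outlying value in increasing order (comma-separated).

228.8

IQR = Q3 − Q1 = 103.70 − 62.20 = 41.50.
Lower fence = Q1 − 3·IQR = 62.20 − 124.50 = -62.30.
Upper fence = Q3 + 3·IQR = 103.70 + 124.50 = 228.20.
228.8 > 228.20 → outlier.
All remaining values lie within [-62.30, 228.20].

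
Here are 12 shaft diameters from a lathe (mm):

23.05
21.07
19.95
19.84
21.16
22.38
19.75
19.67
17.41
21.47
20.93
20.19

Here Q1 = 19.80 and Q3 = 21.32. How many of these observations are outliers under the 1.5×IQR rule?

IQR = 1.52; fences at 19.80 − 2.28 = 17.52 and 21.32 + 2.28 = 23.60.
Outside the cutoffs: 17.41.

1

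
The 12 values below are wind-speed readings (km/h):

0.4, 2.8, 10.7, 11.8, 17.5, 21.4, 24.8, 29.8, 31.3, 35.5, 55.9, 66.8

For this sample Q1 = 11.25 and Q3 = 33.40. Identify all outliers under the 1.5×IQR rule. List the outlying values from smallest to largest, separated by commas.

66.8

IQR = Q3 − Q1 = 33.40 − 11.25 = 22.15.
Lower fence = Q1 − 1.5·IQR = 11.25 − 33.225 = -21.975.
Upper fence = Q3 + 1.5·IQR = 33.40 + 33.225 = 66.625.
66.8 > 66.625 → outlier.
All remaining values lie within [-21.975, 66.625].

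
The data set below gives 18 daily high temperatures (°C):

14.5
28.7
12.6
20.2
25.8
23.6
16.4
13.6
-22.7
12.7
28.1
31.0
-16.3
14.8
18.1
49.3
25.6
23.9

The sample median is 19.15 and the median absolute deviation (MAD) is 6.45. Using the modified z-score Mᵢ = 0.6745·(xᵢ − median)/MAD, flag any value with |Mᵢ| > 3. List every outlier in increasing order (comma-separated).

-22.7, -16.3, 49.3

|Mᵢ| > 3 ⇔ |xᵢ − 19.15| > 3·6.45/0.6745 = 28.69.
So outliers lie outside [-9.54, 47.84].
-22.7: M = -4.38 → outlier.
-16.3: M = -3.71 → outlier.
49.3: M = 3.15 → outlier.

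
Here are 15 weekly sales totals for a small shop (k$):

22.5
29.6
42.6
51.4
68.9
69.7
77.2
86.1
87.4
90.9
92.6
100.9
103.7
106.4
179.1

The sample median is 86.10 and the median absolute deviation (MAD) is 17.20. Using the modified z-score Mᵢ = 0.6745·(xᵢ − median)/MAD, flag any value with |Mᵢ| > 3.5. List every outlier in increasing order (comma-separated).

179.1

|Mᵢ| > 3.5 ⇔ |xᵢ − 86.10| > 3.5·17.20/0.6745 = 89.25.
So outliers lie outside [-3.15, 175.35].
179.1: M = 3.65 → outlier.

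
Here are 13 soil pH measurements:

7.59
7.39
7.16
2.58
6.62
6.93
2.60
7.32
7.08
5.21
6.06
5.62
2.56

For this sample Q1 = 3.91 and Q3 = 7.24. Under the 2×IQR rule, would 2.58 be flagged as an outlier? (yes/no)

IQR = Q3 − Q1 = 7.24 − 3.91 = 3.33.
Lower fence = Q1 − 2·IQR = 3.91 − 6.66 = -2.75.
Upper fence = Q3 + 2·IQR = 7.24 + 6.66 = 13.90.
2.58 lies within [-2.75, 13.90].

no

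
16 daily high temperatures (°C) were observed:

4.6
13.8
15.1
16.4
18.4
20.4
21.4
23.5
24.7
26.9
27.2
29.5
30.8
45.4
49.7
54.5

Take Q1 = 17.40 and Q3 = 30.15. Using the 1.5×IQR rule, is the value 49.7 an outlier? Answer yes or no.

IQR = Q3 − Q1 = 30.15 − 17.40 = 12.75.
Lower fence = Q1 − 1.5·IQR = 17.40 − 19.125 = -1.725.
Upper fence = Q3 + 1.5·IQR = 30.15 + 19.125 = 49.275.
49.7 lies above the upper fence.

yes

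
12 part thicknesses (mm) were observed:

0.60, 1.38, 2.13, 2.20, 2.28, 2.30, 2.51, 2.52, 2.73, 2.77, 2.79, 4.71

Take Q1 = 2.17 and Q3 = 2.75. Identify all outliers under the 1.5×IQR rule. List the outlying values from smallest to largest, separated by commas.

IQR = Q3 − Q1 = 2.75 − 2.17 = 0.58.
Lower fence = Q1 − 1.5·IQR = 2.17 − 0.87 = 1.30.
Upper fence = Q3 + 1.5·IQR = 2.75 + 0.87 = 3.62.
0.60 < 1.30 → outlier.
4.71 > 3.62 → outlier.
All remaining values lie within [1.30, 3.62].

0.60, 4.71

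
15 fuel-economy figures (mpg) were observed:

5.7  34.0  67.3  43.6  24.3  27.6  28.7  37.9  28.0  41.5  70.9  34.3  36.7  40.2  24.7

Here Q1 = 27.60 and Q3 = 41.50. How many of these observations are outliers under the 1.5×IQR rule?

IQR = 13.90; fences at 27.60 − 20.85 = 6.75 and 41.50 + 20.85 = 62.35.
Outside the cutoffs: 5.7, 67.3, 70.9.

3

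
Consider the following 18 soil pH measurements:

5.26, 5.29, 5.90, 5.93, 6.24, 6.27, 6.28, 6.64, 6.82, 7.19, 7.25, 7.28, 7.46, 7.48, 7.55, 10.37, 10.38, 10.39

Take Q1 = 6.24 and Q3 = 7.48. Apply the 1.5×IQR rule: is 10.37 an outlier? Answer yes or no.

yes

IQR = Q3 − Q1 = 7.48 − 6.24 = 1.24.
Lower fence = Q1 − 1.5·IQR = 6.24 − 1.86 = 4.38.
Upper fence = Q3 + 1.5·IQR = 7.48 + 1.86 = 9.34.
10.37 lies above the upper fence.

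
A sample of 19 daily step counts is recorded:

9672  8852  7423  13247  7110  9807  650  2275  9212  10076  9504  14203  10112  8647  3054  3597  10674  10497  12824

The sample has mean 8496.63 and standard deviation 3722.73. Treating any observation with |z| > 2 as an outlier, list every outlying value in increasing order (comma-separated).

Cutoffs at x̄ ± 2s: 8496.63 ± 2·3722.73 = [1051.17, 15942.09].
650: z = -2.11, |z| > 2 → outlier.
Every other value lies within [1051.17, 15942.09].

650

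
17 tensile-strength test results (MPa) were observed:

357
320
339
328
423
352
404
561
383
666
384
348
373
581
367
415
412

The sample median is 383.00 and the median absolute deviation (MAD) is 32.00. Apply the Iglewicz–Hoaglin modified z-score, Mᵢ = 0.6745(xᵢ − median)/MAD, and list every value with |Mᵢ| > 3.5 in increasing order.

|Mᵢ| > 3.5 ⇔ |xᵢ − 383.00| > 3.5·32.00/0.6745 = 166.05.
So outliers lie outside [216.95, 549.05].
561: M = 3.75 → outlier.
581: M = 4.17 → outlier.
666: M = 5.97 → outlier.

561, 581, 666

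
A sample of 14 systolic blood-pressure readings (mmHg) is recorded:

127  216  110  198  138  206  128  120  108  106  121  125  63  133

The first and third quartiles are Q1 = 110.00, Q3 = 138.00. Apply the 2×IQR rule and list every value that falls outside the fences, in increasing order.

IQR = Q3 − Q1 = 138.00 − 110.00 = 28.00.
Lower fence = Q1 − 2·IQR = 110.00 − 56.00 = 54.00.
Upper fence = Q3 + 2·IQR = 138.00 + 56.00 = 194.00.
198 > 194.00 → outlier.
206 > 194.00 → outlier.
216 > 194.00 → outlier.
All remaining values lie within [54.00, 194.00].

198, 206, 216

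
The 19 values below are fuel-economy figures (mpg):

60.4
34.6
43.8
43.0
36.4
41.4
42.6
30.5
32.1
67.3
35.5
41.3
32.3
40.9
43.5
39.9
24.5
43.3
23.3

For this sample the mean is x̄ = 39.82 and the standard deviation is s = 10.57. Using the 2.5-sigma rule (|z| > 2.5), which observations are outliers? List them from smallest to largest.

Cutoffs at x̄ ± 2.5s: 39.82 ± 2.5·10.57 = [13.395, 66.245].
67.3: z = 2.60, |z| > 2.5 → outlier.
Every other value lies within [13.395, 66.245].

67.3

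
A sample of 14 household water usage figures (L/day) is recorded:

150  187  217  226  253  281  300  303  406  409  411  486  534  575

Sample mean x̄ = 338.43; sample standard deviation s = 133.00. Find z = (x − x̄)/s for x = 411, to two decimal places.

0.55

z = (411 − 338.43) / 133.00 = 0.55.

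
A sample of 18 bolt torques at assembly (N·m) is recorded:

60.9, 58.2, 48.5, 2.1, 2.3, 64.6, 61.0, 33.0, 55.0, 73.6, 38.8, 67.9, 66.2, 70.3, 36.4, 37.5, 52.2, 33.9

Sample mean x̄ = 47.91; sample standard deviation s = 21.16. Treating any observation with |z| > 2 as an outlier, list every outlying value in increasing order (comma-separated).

Cutoffs at x̄ ± 2s: 47.91 ± 2·21.16 = [5.59, 90.23].
2.1: z = -2.16, |z| > 2 → outlier.
2.3: z = -2.16, |z| > 2 → outlier.
Every other value lies within [5.59, 90.23].

2.1, 2.3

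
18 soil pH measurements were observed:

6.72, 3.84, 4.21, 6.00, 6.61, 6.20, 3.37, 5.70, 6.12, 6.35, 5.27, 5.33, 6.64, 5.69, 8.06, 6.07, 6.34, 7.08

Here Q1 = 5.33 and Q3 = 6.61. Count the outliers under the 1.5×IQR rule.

1

IQR = 1.28; fences at 5.33 − 1.92 = 3.41 and 6.61 + 1.92 = 8.53.
Outside the cutoffs: 3.37.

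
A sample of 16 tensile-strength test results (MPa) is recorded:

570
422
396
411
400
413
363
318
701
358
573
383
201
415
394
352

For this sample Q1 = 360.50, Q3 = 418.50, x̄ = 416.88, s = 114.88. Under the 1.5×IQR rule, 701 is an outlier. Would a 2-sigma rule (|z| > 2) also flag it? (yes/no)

yes

z = (701 − 416.88) / 114.88 = 2.47.
|z| = 2.47 > 2.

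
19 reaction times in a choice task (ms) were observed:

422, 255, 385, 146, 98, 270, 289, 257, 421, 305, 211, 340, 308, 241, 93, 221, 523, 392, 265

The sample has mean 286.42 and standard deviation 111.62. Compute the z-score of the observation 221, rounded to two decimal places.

-0.59

z = (221 − 286.42) / 111.62 = -0.59.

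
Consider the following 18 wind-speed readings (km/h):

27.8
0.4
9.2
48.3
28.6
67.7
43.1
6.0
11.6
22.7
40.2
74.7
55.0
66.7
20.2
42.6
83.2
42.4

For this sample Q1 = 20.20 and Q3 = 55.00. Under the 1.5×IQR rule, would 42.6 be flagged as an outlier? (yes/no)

no

IQR = Q3 − Q1 = 55.00 − 20.20 = 34.80.
Lower fence = Q1 − 1.5·IQR = 20.20 − 52.20 = -32.00.
Upper fence = Q3 + 1.5·IQR = 55.00 + 52.20 = 107.20.
42.6 lies within [-32.00, 107.20].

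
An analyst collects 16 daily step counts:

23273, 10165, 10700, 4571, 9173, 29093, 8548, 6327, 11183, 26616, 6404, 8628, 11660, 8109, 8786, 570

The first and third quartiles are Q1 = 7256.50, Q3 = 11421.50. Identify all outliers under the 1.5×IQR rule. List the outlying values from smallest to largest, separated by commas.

IQR = Q3 − Q1 = 11421.50 − 7256.50 = 4165.00.
Lower fence = Q1 − 1.5·IQR = 7256.50 − 6247.50 = 1009.00.
Upper fence = Q3 + 1.5·IQR = 11421.50 + 6247.50 = 17669.00.
570 < 1009.00 → outlier.
23273 > 17669.00 → outlier.
26616 > 17669.00 → outlier.
29093 > 17669.00 → outlier.
All remaining values lie within [1009.00, 17669.00].

570, 23273, 26616, 29093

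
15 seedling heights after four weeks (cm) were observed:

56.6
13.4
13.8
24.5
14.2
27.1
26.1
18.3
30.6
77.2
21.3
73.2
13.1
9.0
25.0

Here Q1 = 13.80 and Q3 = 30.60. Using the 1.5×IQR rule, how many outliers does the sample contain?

IQR = 16.80; fences at 13.80 − 25.20 = -11.40 and 30.60 + 25.20 = 55.80.
Outside the cutoffs: 56.6, 73.2, 77.2.

3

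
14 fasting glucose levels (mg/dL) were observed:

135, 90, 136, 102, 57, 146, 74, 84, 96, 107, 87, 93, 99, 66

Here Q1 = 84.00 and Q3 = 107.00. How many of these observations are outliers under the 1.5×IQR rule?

1

IQR = 23.00; fences at 84.00 − 34.50 = 49.50 and 107.00 + 34.50 = 141.50.
Outside the cutoffs: 146.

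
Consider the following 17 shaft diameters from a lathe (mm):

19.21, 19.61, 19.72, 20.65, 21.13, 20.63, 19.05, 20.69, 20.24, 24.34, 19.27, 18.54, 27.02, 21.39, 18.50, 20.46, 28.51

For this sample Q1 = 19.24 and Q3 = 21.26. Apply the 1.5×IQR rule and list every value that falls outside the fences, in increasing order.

24.34, 27.02, 28.51

IQR = Q3 − Q1 = 21.26 − 19.24 = 2.02.
Lower fence = Q1 − 1.5·IQR = 19.24 − 3.03 = 16.21.
Upper fence = Q3 + 1.5·IQR = 21.26 + 3.03 = 24.29.
24.34 > 24.29 → outlier.
27.02 > 24.29 → outlier.
28.51 > 24.29 → outlier.
All remaining values lie within [16.21, 24.29].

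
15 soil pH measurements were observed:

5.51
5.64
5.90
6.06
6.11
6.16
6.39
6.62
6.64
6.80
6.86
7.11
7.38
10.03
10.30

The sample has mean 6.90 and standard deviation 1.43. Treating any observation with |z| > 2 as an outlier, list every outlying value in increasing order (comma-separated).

10.03, 10.30

Cutoffs at x̄ ± 2s: 6.90 ± 2·1.43 = [4.04, 9.76].
10.03: z = 2.19, |z| > 2 → outlier.
10.30: z = 2.38, |z| > 2 → outlier.
Every other value lies within [4.04, 9.76].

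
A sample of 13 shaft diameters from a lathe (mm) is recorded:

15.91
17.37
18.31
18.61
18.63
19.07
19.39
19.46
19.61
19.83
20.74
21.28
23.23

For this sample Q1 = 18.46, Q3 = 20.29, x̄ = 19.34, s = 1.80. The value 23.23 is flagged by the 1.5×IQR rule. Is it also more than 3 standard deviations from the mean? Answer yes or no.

no

z = (23.23 − 19.34) / 1.80 = 2.16.
|z| = 2.16 ≤ 3.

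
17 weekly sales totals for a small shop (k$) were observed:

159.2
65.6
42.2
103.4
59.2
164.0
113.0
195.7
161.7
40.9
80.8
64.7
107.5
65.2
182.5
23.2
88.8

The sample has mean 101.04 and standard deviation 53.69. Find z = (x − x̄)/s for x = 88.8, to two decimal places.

-0.23

z = (88.8 − 101.04) / 53.69 = -0.23.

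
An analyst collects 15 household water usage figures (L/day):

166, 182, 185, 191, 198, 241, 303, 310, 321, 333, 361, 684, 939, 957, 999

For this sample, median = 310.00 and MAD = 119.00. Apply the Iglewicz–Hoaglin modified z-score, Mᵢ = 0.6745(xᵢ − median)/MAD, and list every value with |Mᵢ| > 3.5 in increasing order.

939, 957, 999

|Mᵢ| > 3.5 ⇔ |xᵢ − 310.00| > 3.5·119.00/0.6745 = 617.49.
So outliers lie outside [-307.49, 927.49].
939: M = 3.57 → outlier.
957: M = 3.67 → outlier.
999: M = 3.91 → outlier.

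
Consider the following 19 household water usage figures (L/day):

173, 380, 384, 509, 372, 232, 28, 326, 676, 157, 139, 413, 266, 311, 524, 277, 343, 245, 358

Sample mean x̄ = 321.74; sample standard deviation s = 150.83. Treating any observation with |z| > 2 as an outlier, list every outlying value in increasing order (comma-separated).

Cutoffs at x̄ ± 2s: 321.74 ± 2·150.83 = [20.08, 623.40].
676: z = 2.35, |z| > 2 → outlier.
Every other value lies within [20.08, 623.40].

676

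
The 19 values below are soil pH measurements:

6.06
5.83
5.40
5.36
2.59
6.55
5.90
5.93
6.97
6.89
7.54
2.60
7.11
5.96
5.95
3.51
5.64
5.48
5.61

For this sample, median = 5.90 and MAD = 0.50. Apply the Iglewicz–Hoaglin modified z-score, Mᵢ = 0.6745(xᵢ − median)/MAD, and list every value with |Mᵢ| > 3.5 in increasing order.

2.59, 2.60

|Mᵢ| > 3.5 ⇔ |xᵢ − 5.90| > 3.5·0.50/0.6745 = 2.59.
So outliers lie outside [3.31, 8.49].
2.59: M = -4.47 → outlier.
2.60: M = -4.45 → outlier.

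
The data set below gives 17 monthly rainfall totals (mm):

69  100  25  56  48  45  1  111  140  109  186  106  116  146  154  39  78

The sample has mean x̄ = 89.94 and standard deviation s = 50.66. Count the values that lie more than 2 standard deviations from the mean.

Cutoffs: x̄ ± 2s = [-11.38, 191.26].
Every value lies within the cutoffs.

0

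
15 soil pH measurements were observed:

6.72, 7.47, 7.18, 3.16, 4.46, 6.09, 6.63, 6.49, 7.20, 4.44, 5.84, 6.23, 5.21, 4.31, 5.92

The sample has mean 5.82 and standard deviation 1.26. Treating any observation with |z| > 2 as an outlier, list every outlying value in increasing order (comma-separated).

3.16

Cutoffs at x̄ ± 2s: 5.82 ± 2·1.26 = [3.30, 8.34].
3.16: z = -2.11, |z| > 2 → outlier.
Every other value lies within [3.30, 8.34].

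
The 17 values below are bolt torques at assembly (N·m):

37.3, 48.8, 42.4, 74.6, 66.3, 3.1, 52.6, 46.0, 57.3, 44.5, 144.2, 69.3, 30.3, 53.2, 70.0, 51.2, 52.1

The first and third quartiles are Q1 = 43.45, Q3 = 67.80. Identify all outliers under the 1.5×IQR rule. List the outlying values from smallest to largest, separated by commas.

3.1, 144.2

IQR = Q3 − Q1 = 67.80 − 43.45 = 24.35.
Lower fence = Q1 − 1.5·IQR = 43.45 − 36.525 = 6.925.
Upper fence = Q3 + 1.5·IQR = 67.80 + 36.525 = 104.325.
3.1 < 6.925 → outlier.
144.2 > 104.325 → outlier.
All remaining values lie within [6.925, 104.325].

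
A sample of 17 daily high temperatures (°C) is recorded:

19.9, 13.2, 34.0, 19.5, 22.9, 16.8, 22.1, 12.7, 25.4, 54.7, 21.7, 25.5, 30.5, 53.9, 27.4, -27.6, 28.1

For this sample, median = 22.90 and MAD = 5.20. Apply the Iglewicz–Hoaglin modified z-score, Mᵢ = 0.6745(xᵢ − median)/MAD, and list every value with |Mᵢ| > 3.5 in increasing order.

|Mᵢ| > 3.5 ⇔ |xᵢ − 22.90| > 3.5·5.20/0.6745 = 26.98.
So outliers lie outside [-4.08, 49.88].
-27.6: M = -6.55 → outlier.
53.9: M = 4.02 → outlier.
54.7: M = 4.12 → outlier.

-27.6, 53.9, 54.7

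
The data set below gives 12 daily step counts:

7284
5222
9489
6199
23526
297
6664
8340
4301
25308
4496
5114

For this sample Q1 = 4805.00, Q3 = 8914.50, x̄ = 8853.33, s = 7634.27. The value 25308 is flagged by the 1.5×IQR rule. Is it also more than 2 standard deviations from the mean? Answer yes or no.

yes

z = (25308 − 8853.33) / 7634.27 = 2.16.
|z| = 2.16 > 2.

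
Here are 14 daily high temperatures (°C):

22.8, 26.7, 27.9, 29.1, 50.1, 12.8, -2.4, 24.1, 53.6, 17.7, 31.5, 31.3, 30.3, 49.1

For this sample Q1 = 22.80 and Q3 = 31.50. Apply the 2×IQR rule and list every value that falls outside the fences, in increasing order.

-2.4, 49.1, 50.1, 53.6

IQR = Q3 − Q1 = 31.50 − 22.80 = 8.70.
Lower fence = Q1 − 2·IQR = 22.80 − 17.40 = 5.40.
Upper fence = Q3 + 2·IQR = 31.50 + 17.40 = 48.90.
-2.4 < 5.40 → outlier.
49.1 > 48.90 → outlier.
50.1 > 48.90 → outlier.
53.6 > 48.90 → outlier.
All remaining values lie within [5.40, 48.90].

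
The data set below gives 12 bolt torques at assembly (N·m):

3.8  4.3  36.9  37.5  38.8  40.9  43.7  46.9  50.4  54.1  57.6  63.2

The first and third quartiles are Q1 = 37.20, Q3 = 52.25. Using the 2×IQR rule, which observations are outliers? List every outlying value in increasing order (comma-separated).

IQR = Q3 − Q1 = 52.25 − 37.20 = 15.05.
Lower fence = Q1 − 2·IQR = 37.20 − 30.10 = 7.10.
Upper fence = Q3 + 2·IQR = 52.25 + 30.10 = 82.35.
3.8 < 7.10 → outlier.
4.3 < 7.10 → outlier.
All remaining values lie within [7.10, 82.35].

3.8, 4.3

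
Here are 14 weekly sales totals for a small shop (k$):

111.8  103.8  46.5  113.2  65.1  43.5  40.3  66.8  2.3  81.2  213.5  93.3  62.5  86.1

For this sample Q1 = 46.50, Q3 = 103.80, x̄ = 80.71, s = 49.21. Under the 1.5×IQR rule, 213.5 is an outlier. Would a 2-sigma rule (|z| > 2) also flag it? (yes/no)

z = (213.5 − 80.71) / 49.21 = 2.70.
|z| = 2.70 > 2.

yes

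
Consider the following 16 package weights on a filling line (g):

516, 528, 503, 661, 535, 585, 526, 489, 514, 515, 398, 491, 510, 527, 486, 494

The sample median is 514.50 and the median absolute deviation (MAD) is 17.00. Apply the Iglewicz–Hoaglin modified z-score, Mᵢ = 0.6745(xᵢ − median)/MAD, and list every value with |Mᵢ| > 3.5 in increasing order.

|Mᵢ| > 3.5 ⇔ |xᵢ − 514.50| > 3.5·17.00/0.6745 = 88.21.
So outliers lie outside [426.29, 602.71].
398: M = -4.62 → outlier.
661: M = 5.81 → outlier.

398, 661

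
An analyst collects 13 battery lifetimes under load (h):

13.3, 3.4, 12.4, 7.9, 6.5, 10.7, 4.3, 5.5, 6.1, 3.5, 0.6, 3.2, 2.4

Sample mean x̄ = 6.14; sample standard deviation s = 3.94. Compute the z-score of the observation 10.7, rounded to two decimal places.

z = (10.7 − 6.14) / 3.94 = 1.16.

1.16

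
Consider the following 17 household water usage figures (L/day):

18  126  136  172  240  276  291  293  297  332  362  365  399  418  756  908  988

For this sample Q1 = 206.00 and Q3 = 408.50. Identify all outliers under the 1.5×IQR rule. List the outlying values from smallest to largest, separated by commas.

IQR = Q3 − Q1 = 408.50 − 206.00 = 202.50.
Lower fence = Q1 − 1.5·IQR = 206.00 − 303.75 = -97.75.
Upper fence = Q3 + 1.5·IQR = 408.50 + 303.75 = 712.25.
756 > 712.25 → outlier.
908 > 712.25 → outlier.
988 > 712.25 → outlier.
All remaining values lie within [-97.75, 712.25].

756, 908, 988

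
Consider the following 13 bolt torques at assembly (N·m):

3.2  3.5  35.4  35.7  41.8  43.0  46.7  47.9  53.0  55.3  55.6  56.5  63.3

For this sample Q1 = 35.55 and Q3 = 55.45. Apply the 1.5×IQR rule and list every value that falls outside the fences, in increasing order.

IQR = Q3 − Q1 = 55.45 − 35.55 = 19.90.
Lower fence = Q1 − 1.5·IQR = 35.55 − 29.85 = 5.70.
Upper fence = Q3 + 1.5·IQR = 55.45 + 29.85 = 85.30.
3.2 < 5.70 → outlier.
3.5 < 5.70 → outlier.
All remaining values lie within [5.70, 85.30].

3.2, 3.5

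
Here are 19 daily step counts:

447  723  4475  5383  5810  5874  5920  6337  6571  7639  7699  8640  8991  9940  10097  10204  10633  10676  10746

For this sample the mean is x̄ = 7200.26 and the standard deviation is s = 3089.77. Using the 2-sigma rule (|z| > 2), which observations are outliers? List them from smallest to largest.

447, 723

Cutoffs at x̄ ± 2s: 7200.26 ± 2·3089.77 = [1020.72, 13379.80].
447: z = -2.19, |z| > 2 → outlier.
723: z = -2.10, |z| > 2 → outlier.
Every other value lies within [1020.72, 13379.80].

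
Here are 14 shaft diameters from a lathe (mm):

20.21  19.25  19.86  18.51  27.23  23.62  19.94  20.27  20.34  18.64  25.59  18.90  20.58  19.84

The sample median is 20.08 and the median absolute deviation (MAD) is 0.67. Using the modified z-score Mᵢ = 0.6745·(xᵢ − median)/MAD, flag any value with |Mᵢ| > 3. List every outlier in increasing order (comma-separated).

|Mᵢ| > 3 ⇔ |xᵢ − 20.08| > 3·0.67/0.6745 = 2.98.
So outliers lie outside [17.10, 23.06].
23.62: M = 3.56 → outlier.
25.59: M = 5.55 → outlier.
27.23: M = 7.20 → outlier.

23.62, 25.59, 27.23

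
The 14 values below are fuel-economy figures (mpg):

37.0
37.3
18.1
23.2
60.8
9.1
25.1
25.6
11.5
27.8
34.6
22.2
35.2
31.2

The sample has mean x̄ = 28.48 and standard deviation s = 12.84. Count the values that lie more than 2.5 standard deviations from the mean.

1

Cutoffs: x̄ ± 2.5s = [-3.62, 60.58].
Outside the cutoffs: 60.8.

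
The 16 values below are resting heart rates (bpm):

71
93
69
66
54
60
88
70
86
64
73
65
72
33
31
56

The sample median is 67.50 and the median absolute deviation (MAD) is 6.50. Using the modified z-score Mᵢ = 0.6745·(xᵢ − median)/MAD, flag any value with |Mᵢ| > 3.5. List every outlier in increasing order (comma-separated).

31, 33

|Mᵢ| > 3.5 ⇔ |xᵢ − 67.50| > 3.5·6.50/0.6745 = 33.73.
So outliers lie outside [33.77, 101.23].
31: M = -3.79 → outlier.
33: M = -3.58 → outlier.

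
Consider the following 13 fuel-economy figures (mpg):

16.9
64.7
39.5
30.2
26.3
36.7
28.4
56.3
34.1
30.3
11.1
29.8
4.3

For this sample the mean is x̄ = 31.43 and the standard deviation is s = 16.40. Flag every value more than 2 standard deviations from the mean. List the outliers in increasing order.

64.7

Cutoffs at x̄ ± 2s: 31.43 ± 2·16.40 = [-1.37, 64.23].
64.7: z = 2.03, |z| > 2 → outlier.
Every other value lies within [-1.37, 64.23].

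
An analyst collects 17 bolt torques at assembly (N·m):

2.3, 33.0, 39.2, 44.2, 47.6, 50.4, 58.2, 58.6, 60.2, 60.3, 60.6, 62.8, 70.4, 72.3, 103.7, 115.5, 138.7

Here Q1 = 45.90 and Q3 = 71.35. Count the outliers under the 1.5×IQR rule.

3

IQR = 25.45; fences at 45.90 − 38.175 = 7.725 and 71.35 + 38.175 = 109.525.
Outside the cutoffs: 2.3, 115.5, 138.7.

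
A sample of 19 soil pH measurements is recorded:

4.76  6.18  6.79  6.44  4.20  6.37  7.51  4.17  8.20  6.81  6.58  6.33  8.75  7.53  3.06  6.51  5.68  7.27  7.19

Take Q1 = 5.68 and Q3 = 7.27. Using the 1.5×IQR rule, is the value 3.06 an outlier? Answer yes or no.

yes

IQR = Q3 − Q1 = 7.27 − 5.68 = 1.59.
Lower fence = Q1 − 1.5·IQR = 5.68 − 2.385 = 3.295.
Upper fence = Q3 + 1.5·IQR = 7.27 + 2.385 = 9.655.
3.06 lies below the lower fence.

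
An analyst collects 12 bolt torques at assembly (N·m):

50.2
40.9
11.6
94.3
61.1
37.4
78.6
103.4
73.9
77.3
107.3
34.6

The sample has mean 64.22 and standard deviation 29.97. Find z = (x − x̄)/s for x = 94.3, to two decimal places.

1.00

z = (94.3 − 64.22) / 29.97 = 1.00.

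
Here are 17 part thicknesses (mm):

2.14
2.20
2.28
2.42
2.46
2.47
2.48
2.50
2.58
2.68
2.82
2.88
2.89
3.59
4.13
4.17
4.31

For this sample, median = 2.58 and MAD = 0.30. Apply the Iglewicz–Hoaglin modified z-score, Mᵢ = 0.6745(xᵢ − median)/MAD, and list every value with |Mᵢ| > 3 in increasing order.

|Mᵢ| > 3 ⇔ |xᵢ − 2.58| > 3·0.30/0.6745 = 1.33.
So outliers lie outside [1.25, 3.91].
4.13: M = 3.48 → outlier.
4.17: M = 3.57 → outlier.
4.31: M = 3.89 → outlier.

4.13, 4.17, 4.31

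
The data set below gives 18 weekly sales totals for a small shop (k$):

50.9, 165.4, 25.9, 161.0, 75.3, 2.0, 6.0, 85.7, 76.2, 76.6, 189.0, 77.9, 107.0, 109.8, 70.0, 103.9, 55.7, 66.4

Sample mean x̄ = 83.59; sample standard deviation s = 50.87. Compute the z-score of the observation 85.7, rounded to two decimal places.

z = (85.7 − 83.59) / 50.87 = 0.04.

0.04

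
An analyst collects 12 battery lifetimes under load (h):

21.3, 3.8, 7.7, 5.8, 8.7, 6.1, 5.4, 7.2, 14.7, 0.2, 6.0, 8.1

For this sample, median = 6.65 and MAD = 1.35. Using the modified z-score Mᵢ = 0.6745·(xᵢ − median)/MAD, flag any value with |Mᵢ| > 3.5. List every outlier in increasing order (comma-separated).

|Mᵢ| > 3.5 ⇔ |xᵢ − 6.65| > 3.5·1.35/0.6745 = 7.01.
So outliers lie outside [-0.36, 13.66].
14.7: M = 4.02 → outlier.
21.3: M = 7.32 → outlier.

14.7, 21.3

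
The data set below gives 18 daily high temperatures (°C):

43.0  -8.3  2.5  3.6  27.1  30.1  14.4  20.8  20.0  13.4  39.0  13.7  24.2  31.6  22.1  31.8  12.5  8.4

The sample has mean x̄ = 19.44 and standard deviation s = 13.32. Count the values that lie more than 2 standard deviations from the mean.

1

Cutoffs: x̄ ± 2s = [-7.20, 46.08].
Outside the cutoffs: -8.3.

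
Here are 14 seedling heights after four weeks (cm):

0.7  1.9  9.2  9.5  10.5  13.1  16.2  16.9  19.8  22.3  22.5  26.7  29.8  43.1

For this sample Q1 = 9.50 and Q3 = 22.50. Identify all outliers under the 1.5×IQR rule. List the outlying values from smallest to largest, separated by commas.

43.1

IQR = Q3 − Q1 = 22.50 − 9.50 = 13.00.
Lower fence = Q1 − 1.5·IQR = 9.50 − 19.50 = -10.00.
Upper fence = Q3 + 1.5·IQR = 22.50 + 19.50 = 42.00.
43.1 > 42.00 → outlier.
All remaining values lie within [-10.00, 42.00].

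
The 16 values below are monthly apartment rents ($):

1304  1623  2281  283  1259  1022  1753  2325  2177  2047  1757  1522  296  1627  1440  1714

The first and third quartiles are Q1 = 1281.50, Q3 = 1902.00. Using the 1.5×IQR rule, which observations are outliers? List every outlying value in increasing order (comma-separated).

IQR = Q3 − Q1 = 1902.00 − 1281.50 = 620.50.
Lower fence = Q1 − 1.5·IQR = 1281.50 − 930.75 = 350.75.
Upper fence = Q3 + 1.5·IQR = 1902.00 + 930.75 = 2832.75.
283 < 350.75 → outlier.
296 < 350.75 → outlier.
All remaining values lie within [350.75, 2832.75].

283, 296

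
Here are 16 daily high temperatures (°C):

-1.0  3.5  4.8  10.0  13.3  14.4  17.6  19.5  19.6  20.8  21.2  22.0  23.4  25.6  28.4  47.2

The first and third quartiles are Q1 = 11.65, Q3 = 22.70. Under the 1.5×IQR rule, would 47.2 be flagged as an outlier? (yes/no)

IQR = Q3 − Q1 = 22.70 − 11.65 = 11.05.
Lower fence = Q1 − 1.5·IQR = 11.65 − 16.575 = -4.925.
Upper fence = Q3 + 1.5·IQR = 22.70 + 16.575 = 39.275.
47.2 lies above the upper fence.

yes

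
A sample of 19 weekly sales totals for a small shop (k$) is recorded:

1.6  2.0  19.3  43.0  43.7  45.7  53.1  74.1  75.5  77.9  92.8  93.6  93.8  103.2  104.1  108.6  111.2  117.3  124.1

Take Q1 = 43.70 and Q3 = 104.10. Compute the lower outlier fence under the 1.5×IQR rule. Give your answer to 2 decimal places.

-46.90

IQR = Q3 − Q1 = 104.10 − 43.70 = 60.40.
Lower fence = Q1 − 1.5·IQR = 43.70 − 90.60 = -46.90.
Upper fence = Q3 + 1.5·IQR = 104.10 + 90.60 = 194.70.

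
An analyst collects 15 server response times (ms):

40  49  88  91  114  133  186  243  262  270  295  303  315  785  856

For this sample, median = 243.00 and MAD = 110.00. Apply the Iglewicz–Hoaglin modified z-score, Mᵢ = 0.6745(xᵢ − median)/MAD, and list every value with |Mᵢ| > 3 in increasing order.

|Mᵢ| > 3 ⇔ |xᵢ − 243.00| > 3·110.00/0.6745 = 489.25.
So outliers lie outside [-246.25, 732.25].
785: M = 3.32 → outlier.
856: M = 3.76 → outlier.

785, 856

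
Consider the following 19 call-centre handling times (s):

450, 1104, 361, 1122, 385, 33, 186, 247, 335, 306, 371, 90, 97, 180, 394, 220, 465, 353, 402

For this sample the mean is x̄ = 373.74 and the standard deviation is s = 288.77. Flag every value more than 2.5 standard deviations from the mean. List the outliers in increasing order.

1104, 1122

Cutoffs at x̄ ± 2.5s: 373.74 ± 2.5·288.77 = [-348.185, 1095.665].
1104: z = 2.53, |z| > 2.5 → outlier.
1122: z = 2.59, |z| > 2.5 → outlier.
Every other value lies within [-348.185, 1095.665].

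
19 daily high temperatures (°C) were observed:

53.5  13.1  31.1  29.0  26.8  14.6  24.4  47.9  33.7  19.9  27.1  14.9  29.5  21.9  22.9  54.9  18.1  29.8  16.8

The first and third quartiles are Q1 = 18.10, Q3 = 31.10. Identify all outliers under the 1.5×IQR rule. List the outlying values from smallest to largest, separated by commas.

IQR = Q3 − Q1 = 31.10 − 18.10 = 13.00.
Lower fence = Q1 − 1.5·IQR = 18.10 − 19.50 = -1.40.
Upper fence = Q3 + 1.5·IQR = 31.10 + 19.50 = 50.60.
53.5 > 50.60 → outlier.
54.9 > 50.60 → outlier.
All remaining values lie within [-1.40, 50.60].

53.5, 54.9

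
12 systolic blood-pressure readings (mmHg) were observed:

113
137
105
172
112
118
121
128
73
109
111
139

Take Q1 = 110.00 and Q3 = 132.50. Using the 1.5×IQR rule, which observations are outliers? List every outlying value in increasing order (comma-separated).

IQR = Q3 − Q1 = 132.50 − 110.00 = 22.50.
Lower fence = Q1 − 1.5·IQR = 110.00 − 33.75 = 76.25.
Upper fence = Q3 + 1.5·IQR = 132.50 + 33.75 = 166.25.
73 < 76.25 → outlier.
172 > 166.25 → outlier.
All remaining values lie within [76.25, 166.25].

73, 172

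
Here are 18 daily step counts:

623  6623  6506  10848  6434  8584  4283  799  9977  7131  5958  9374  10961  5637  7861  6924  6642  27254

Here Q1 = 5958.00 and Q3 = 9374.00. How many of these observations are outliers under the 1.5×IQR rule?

IQR = 3416.00; fences at 5958.00 − 5124.00 = 834.00 and 9374.00 + 5124.00 = 14498.00.
Outside the cutoffs: 623, 799, 27254.

3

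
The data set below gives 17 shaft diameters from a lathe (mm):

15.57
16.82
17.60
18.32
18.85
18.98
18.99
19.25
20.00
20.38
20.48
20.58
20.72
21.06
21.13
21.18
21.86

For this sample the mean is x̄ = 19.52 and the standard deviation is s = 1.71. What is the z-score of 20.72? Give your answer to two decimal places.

0.70

z = (20.72 − 19.52) / 1.71 = 0.70.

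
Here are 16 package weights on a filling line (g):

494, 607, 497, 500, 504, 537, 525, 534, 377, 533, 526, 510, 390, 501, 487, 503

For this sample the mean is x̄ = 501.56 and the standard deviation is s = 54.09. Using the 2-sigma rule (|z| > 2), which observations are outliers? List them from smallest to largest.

377, 390

Cutoffs at x̄ ± 2s: 501.56 ± 2·54.09 = [393.38, 609.74].
377: z = -2.30, |z| > 2 → outlier.
390: z = -2.06, |z| > 2 → outlier.
Every other value lies within [393.38, 609.74].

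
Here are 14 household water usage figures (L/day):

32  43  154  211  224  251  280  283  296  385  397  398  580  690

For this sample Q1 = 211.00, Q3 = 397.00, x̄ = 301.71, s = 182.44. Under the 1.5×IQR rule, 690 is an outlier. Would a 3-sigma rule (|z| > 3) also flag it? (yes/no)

z = (690 − 301.71) / 182.44 = 2.13.
|z| = 2.13 ≤ 3.

no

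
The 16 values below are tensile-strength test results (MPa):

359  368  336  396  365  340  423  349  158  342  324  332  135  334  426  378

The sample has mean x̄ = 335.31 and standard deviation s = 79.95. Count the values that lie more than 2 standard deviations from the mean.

Cutoffs: x̄ ± 2s = [175.41, 495.21].
Outside the cutoffs: 135, 158.

2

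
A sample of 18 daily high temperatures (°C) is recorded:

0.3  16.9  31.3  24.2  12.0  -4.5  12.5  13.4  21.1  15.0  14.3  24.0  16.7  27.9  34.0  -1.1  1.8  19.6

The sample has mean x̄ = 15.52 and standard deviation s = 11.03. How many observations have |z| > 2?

Cutoffs: x̄ ± 2s = [-6.54, 37.58].
Every value lies within the cutoffs.

0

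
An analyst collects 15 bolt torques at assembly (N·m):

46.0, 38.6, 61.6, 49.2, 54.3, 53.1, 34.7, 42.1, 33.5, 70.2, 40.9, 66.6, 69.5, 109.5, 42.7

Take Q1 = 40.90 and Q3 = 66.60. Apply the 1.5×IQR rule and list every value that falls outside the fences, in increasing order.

109.5

IQR = Q3 − Q1 = 66.60 − 40.90 = 25.70.
Lower fence = Q1 − 1.5·IQR = 40.90 − 38.55 = 2.35.
Upper fence = Q3 + 1.5·IQR = 66.60 + 38.55 = 105.15.
109.5 > 105.15 → outlier.
All remaining values lie within [2.35, 105.15].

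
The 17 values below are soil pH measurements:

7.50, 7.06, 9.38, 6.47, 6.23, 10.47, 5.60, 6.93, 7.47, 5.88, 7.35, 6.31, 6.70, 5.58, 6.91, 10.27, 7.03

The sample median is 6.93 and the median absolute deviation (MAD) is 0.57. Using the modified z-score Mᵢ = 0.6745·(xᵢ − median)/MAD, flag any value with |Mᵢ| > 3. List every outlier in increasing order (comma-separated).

|Mᵢ| > 3 ⇔ |xᵢ − 6.93| > 3·0.57/0.6745 = 2.54.
So outliers lie outside [4.39, 9.47].
10.27: M = 3.95 → outlier.
10.47: M = 4.19 → outlier.

10.27, 10.47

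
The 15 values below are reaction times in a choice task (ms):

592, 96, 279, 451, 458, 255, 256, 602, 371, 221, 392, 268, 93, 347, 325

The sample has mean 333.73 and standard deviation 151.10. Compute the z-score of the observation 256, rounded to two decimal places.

-0.51

z = (256 − 333.73) / 151.10 = -0.51.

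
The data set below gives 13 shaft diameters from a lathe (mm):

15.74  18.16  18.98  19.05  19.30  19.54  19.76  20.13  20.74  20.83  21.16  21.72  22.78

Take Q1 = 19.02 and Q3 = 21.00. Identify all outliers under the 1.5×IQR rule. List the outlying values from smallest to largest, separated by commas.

IQR = Q3 − Q1 = 21.00 − 19.02 = 1.98.
Lower fence = Q1 − 1.5·IQR = 19.02 − 2.97 = 16.05.
Upper fence = Q3 + 1.5·IQR = 21.00 + 2.97 = 23.97.
15.74 < 16.05 → outlier.
All remaining values lie within [16.05, 23.97].

15.74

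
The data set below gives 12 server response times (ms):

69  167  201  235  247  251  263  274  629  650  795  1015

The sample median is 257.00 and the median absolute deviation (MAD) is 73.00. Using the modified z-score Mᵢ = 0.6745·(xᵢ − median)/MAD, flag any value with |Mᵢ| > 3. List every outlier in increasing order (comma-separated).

|Mᵢ| > 3 ⇔ |xᵢ − 257.00| > 3·73.00/0.6745 = 324.68.
So outliers lie outside [-67.68, 581.68].
629: M = 3.44 → outlier.
650: M = 3.63 → outlier.
795: M = 4.97 → outlier.
1015: M = 7.00 → outlier.

629, 650, 795, 1015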